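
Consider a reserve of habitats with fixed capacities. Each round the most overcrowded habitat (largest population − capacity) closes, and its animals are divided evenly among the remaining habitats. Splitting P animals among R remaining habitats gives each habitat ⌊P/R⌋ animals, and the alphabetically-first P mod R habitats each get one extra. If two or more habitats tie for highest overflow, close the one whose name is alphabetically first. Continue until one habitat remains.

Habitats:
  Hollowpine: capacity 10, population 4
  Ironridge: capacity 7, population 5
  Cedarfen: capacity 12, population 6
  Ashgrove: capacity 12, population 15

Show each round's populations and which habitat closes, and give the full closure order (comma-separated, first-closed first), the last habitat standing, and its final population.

Closure order: Ashgrove, Ironridge, Cedarfen
Last habitat: Hollowpine with 30 animals

Round 1: Ashgrove=15 Cedarfen=6 Hollowpine=4 Ironridge=5 → close Ashgrove (overflow 3)
  15÷3 = 5 each, +1 to first 0
Round 2: Cedarfen=11 Hollowpine=9 Ironridge=10 → close Ironridge (overflow 3)
  10÷2 = 5 each, +1 to first 0
Round 3: Cedarfen=16 Hollowpine=14 → close Cedarfen (overflow 4)
  16÷1 = 16 each, +1 to first 0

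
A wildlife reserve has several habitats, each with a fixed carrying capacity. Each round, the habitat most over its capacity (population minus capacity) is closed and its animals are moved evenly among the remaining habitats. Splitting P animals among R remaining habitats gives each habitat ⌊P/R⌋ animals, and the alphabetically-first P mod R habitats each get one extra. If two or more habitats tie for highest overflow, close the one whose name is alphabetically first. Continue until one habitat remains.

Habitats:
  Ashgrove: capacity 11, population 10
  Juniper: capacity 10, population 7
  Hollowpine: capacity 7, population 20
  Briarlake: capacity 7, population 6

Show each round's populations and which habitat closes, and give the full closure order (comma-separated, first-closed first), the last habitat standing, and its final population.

Round 1: Ashgrove=10 Briarlake=6 Hollowpine=20 Juniper=7 → close Hollowpine (overflow 13)
  20÷3 = 6 each, +1 to first 2
Round 2: Ashgrove=17 Briarlake=13 Juniper=13 → close Ashgrove (overflow 6)
  17÷2 = 8 each, +1 to first 1
Round 3: Briarlake=22 Juniper=21 → close Briarlake (overflow 15)
  22÷1 = 22 each, +1 to first 0

Closure order: Hollowpine, Ashgrove, Briarlake
Last habitat: Juniper with 43 animals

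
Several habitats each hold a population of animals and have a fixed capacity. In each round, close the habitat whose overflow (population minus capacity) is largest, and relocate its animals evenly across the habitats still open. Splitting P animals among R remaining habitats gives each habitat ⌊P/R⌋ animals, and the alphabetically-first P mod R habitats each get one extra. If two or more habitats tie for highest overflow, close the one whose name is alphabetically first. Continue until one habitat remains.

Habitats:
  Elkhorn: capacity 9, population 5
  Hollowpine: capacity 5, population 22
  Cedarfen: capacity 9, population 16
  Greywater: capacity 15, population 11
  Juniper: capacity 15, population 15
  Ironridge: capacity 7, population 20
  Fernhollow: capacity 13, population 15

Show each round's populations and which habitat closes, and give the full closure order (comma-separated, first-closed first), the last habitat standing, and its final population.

Closure order: Hollowpine, Ironridge, Cedarfen, Fernhollow, Juniper, Elkhorn
Last habitat: Greywater with 104 animals

Round 1: Cedarfen=16 Elkhorn=5 Fernhollow=15 Greywater=11 Hollowpine=22 Ironridge=20 Juniper=15 → close Hollowpine (overflow 17)
  22÷6 = 3 each, +1 to first 4
Round 2: Cedarfen=20 Elkhorn=9 Fernhollow=19 Greywater=15 Ironridge=23 Juniper=18 → close Ironridge (overflow 16)
  23÷5 = 4 each, +1 to first 3
Round 3: Cedarfen=25 Elkhorn=14 Fernhollow=24 Greywater=19 Juniper=22 → close Cedarfen (overflow 16)
  25÷4 = 6 each, +1 to first 1
Round 4: Elkhorn=21 Fernhollow=30 Greywater=25 Juniper=28 → close Fernhollow (overflow 17)
  30÷3 = 10 each, +1 to first 0
Round 5: Elkhorn=31 Greywater=35 Juniper=38 → close Juniper (overflow 23)
  38÷2 = 19 each, +1 to first 0
Round 6: Elkhorn=50 Greywater=54 → close Elkhorn (overflow 41)
  50÷1 = 50 each, +1 to first 0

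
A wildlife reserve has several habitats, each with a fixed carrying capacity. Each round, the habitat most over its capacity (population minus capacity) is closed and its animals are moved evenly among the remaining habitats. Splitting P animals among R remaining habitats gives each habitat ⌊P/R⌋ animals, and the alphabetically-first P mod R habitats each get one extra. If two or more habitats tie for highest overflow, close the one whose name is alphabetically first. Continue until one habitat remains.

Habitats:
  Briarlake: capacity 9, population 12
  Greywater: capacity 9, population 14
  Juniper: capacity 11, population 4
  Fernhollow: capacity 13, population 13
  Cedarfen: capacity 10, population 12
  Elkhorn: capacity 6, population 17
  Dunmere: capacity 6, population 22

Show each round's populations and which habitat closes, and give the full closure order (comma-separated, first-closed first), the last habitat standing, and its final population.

Closure order: Dunmere, Elkhorn, Briarlake, Greywater, Cedarfen, Fernhollow
Last habitat: Juniper with 94 animals

Round 1: Briarlake=12 Cedarfen=12 Dunmere=22 Elkhorn=17 Fernhollow=13 Greywater=14 Juniper=4 → close Dunmere (overflow 16)
  22÷6 = 3 each, +1 to first 4
Round 2: Briarlake=16 Cedarfen=16 Elkhorn=21 Fernhollow=17 Greywater=17 Juniper=7 → close Elkhorn (overflow 15)
  21÷5 = 4 each, +1 to first 1
Round 3: Briarlake=21 Cedarfen=20 Fernhollow=21 Greywater=21 Juniper=11 → close Briarlake (overflow 12)
  21÷4 = 5 each, +1 to first 1
Round 4: Cedarfen=26 Fernhollow=26 Greywater=26 Juniper=16 → close Greywater (overflow 17)
  26÷3 = 8 each, +1 to first 2
Round 5: Cedarfen=35 Fernhollow=35 Juniper=24 → close Cedarfen (overflow 25)
  35÷2 = 17 each, +1 to first 1
Round 6: Fernhollow=53 Juniper=41 → close Fernhollow (overflow 40)
  53÷1 = 53 each, +1 to first 0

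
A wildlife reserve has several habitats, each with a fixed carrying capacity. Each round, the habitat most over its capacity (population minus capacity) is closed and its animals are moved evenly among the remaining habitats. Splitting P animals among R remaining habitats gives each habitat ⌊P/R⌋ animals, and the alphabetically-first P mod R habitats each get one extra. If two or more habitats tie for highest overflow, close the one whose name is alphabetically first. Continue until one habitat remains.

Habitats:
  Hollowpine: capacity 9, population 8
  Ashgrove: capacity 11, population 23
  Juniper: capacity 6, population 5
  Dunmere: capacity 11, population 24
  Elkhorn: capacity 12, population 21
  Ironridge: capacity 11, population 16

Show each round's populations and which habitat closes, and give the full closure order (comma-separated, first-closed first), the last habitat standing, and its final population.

Round 1: Ashgrove=23 Dunmere=24 Elkhorn=21 Hollowpine=8 Ironridge=16 Juniper=5 → close Dunmere (overflow 13)
  24÷5 = 4 each, +1 to first 4
Round 2: Ashgrove=28 Elkhorn=26 Hollowpine=13 Ironridge=21 Juniper=9 → close Ashgrove (overflow 17)
  28÷4 = 7 each, +1 to first 0
Round 3: Elkhorn=33 Hollowpine=20 Ironridge=28 Juniper=16 → close Elkhorn (overflow 21)
  33÷3 = 11 each, +1 to first 0
Round 4: Hollowpine=31 Ironridge=39 Juniper=27 → close Ironridge (overflow 28)
  39÷2 = 19 each, +1 to first 1
Round 5: Hollowpine=51 Juniper=46 → close Hollowpine (overflow 42)
  51÷1 = 51 each, +1 to first 0

Closure order: Dunmere, Ashgrove, Elkhorn, Ironridge, Hollowpine
Last habitat: Juniper with 97 animals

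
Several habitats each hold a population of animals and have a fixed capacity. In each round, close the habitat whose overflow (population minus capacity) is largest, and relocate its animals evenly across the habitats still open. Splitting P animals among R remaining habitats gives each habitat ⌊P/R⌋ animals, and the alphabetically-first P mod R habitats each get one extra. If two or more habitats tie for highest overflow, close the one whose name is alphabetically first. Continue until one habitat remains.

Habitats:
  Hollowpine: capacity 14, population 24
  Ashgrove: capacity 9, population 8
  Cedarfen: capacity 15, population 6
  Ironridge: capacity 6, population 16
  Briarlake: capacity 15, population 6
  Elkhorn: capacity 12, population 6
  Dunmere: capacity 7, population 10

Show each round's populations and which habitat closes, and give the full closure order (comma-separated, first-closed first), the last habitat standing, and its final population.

Closure order: Hollowpine, Ironridge, Dunmere, Ashgrove, Elkhorn, Briarlake
Last habitat: Cedarfen with 76 animals

Round 1: Ashgrove=8 Briarlake=6 Cedarfen=6 Dunmere=10 Elkhorn=6 Hollowpine=24 Ironridge=16 → close Hollowpine (overflow 10)
  24÷6 = 4 each, +1 to first 0
Round 2: Ashgrove=12 Briarlake=10 Cedarfen=10 Dunmere=14 Elkhorn=10 Ironridge=20 → close Ironridge (overflow 14)
  20÷5 = 4 each, +1 to first 0
Round 3: Ashgrove=16 Briarlake=14 Cedarfen=14 Dunmere=18 Elkhorn=14 → close Dunmere (overflow 11)
  18÷4 = 4 each, +1 to first 2
Round 4: Ashgrove=21 Briarlake=19 Cedarfen=18 Elkhorn=18 → close Ashgrove (overflow 12)
  21÷3 = 7 each, +1 to first 0
Round 5: Briarlake=26 Cedarfen=25 Elkhorn=25 → close Elkhorn (overflow 13)
  25÷2 = 12 each, +1 to first 1
Round 6: Briarlake=39 Cedarfen=37 → close Briarlake (overflow 24)
  39÷1 = 39 each, +1 to first 0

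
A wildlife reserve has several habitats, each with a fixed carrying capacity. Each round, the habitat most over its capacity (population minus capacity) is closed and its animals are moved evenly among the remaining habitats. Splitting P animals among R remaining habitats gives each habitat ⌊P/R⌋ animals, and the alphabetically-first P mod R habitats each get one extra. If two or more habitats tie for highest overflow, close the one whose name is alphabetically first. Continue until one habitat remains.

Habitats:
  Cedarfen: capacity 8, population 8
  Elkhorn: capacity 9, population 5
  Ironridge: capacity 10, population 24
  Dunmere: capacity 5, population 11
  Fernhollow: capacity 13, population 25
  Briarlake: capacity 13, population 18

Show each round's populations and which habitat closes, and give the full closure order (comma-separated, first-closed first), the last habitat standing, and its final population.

Closure order: Ironridge, Fernhollow, Briarlake, Dunmere, Cedarfen
Last habitat: Elkhorn with 91 animals

Round 1: Briarlake=18 Cedarfen=8 Dunmere=11 Elkhorn=5 Fernhollow=25 Ironridge=24 → close Ironridge (overflow 14)
  24÷5 = 4 each, +1 to first 4
Round 2: Briarlake=23 Cedarfen=13 Dunmere=16 Elkhorn=10 Fernhollow=29 → close Fernhollow (overflow 16)
  29÷4 = 7 each, +1 to first 1
Round 3: Briarlake=31 Cedarfen=20 Dunmere=23 Elkhorn=17 → close Briarlake (overflow 18)
  31÷3 = 10 each, +1 to first 1
Round 4: Cedarfen=31 Dunmere=33 Elkhorn=27 → close Dunmere (overflow 28)
  33÷2 = 16 each, +1 to first 1
Round 5: Cedarfen=48 Elkhorn=43 → close Cedarfen (overflow 40)
  48÷1 = 48 each, +1 to first 0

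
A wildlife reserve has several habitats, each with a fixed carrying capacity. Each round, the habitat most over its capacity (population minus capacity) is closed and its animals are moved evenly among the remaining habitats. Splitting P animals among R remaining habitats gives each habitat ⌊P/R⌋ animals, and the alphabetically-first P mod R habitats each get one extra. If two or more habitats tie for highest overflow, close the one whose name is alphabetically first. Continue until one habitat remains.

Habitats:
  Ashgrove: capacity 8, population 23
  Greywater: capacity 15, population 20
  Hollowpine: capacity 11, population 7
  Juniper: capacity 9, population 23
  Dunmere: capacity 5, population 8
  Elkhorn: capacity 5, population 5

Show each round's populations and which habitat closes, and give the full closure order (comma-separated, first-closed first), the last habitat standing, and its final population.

Closure order: Ashgrove, Juniper, Greywater, Dunmere, Elkhorn
Last habitat: Hollowpine with 86 animals

Round 1: Ashgrove=23 Dunmere=8 Elkhorn=5 Greywater=20 Hollowpine=7 Juniper=23 → close Ashgrove (overflow 15)
  23÷5 = 4 each, +1 to first 3
Round 2: Dunmere=13 Elkhorn=10 Greywater=25 Hollowpine=11 Juniper=27 → close Juniper (overflow 18)
  27÷4 = 6 each, +1 to first 3
Round 3: Dunmere=20 Elkhorn=17 Greywater=32 Hollowpine=17 → close Greywater (overflow 17)
  32÷3 = 10 each, +1 to first 2
Round 4: Dunmere=31 Elkhorn=28 Hollowpine=27 → close Dunmere (overflow 26)
  31÷2 = 15 each, +1 to first 1
Round 5: Elkhorn=44 Hollowpine=42 → close Elkhorn (overflow 39)
  44÷1 = 44 each, +1 to first 0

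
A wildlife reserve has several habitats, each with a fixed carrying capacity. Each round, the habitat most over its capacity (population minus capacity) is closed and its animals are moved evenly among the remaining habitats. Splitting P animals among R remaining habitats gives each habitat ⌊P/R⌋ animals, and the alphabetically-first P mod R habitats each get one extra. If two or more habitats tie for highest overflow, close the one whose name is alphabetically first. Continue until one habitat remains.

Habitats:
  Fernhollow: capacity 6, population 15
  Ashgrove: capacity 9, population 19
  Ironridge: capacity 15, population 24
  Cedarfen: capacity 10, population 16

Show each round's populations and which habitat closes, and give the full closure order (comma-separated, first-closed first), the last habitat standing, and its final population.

Round 1: Ashgrove=19 Cedarfen=16 Fernhollow=15 Ironridge=24 → close Ashgrove (overflow 10)
  19÷3 = 6 each, +1 to first 1
Round 2: Cedarfen=23 Fernhollow=21 Ironridge=30 → close Fernhollow (overflow 15)
  21÷2 = 10 each, +1 to first 1
Round 3: Cedarfen=34 Ironridge=40 → close Ironridge (overflow 25)
  40÷1 = 40 each, +1 to first 0

Closure order: Ashgrove, Fernhollow, Ironridge
Last habitat: Cedarfen with 74 animals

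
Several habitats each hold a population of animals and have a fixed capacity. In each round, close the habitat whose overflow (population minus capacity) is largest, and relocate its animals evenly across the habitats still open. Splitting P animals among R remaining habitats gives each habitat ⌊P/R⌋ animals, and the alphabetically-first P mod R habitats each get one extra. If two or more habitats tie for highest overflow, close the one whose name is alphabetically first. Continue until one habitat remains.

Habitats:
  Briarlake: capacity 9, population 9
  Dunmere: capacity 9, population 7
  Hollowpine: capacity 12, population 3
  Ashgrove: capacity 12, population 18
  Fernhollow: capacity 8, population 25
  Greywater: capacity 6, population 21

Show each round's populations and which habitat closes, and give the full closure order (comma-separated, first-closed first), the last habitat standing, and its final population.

Round 1: Ashgrove=18 Briarlake=9 Dunmere=7 Fernhollow=25 Greywater=21 Hollowpine=3 → close Fernhollow (overflow 17)
  25÷5 = 5 each, +1 to first 0
Round 2: Ashgrove=23 Briarlake=14 Dunmere=12 Greywater=26 Hollowpine=8 → close Greywater (overflow 20)
  26÷4 = 6 each, +1 to first 2
Round 3: Ashgrove=30 Briarlake=21 Dunmere=18 Hollowpine=14 → close Ashgrove (overflow 18)
  30÷3 = 10 each, +1 to first 0
Round 4: Briarlake=31 Dunmere=28 Hollowpine=24 → close Briarlake (overflow 22)
  31÷2 = 15 each, +1 to first 1
Round 5: Dunmere=44 Hollowpine=39 → close Dunmere (overflow 35)
  44÷1 = 44 each, +1 to first 0

Closure order: Fernhollow, Greywater, Ashgrove, Briarlake, Dunmere
Last habitat: Hollowpine with 83 animals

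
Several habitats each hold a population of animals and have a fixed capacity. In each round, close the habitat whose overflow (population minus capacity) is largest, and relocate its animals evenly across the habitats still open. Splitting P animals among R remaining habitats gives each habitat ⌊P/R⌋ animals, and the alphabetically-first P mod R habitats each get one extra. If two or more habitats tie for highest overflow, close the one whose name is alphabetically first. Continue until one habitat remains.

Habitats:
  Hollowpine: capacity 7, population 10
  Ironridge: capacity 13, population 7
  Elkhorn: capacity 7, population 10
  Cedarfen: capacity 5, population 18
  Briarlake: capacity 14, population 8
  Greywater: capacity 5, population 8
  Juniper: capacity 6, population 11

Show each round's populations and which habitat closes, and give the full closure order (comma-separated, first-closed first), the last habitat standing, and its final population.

Closure order: Cedarfen, Juniper, Elkhorn, Greywater, Hollowpine, Briarlake
Last habitat: Ironridge with 72 animals

Round 1: Briarlake=8 Cedarfen=18 Elkhorn=10 Greywater=8 Hollowpine=10 Ironridge=7 Juniper=11 → close Cedarfen (overflow 13)
  18÷6 = 3 each, +1 to first 0
Round 2: Briarlake=11 Elkhorn=13 Greywater=11 Hollowpine=13 Ironridge=10 Juniper=14 → close Juniper (overflow 8)
  14÷5 = 2 each, +1 to first 4
Round 3: Briarlake=14 Elkhorn=16 Greywater=14 Hollowpine=16 Ironridge=12 → close Elkhorn (overflow 9)
  16÷4 = 4 each, +1 to first 0
Round 4: Briarlake=18 Greywater=18 Hollowpine=20 Ironridge=16 → close Greywater (overflow 13)
  18÷3 = 6 each, +1 to first 0
Round 5: Briarlake=24 Hollowpine=26 Ironridge=22 → close Hollowpine (overflow 19)
  26÷2 = 13 each, +1 to first 0
Round 6: Briarlake=37 Ironridge=35 → close Briarlake (overflow 23)
  37÷1 = 37 each, +1 to first 0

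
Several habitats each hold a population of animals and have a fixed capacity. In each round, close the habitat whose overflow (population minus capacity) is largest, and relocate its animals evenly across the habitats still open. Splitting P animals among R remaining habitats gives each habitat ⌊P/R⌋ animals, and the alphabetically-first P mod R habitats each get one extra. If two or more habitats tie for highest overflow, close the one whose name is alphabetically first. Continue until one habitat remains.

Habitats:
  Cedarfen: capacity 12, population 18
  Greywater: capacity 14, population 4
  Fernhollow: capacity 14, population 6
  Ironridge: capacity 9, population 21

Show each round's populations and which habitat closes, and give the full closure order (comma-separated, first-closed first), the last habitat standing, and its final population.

Round 1: Cedarfen=18 Fernhollow=6 Greywater=4 Ironridge=21 → close Ironridge (overflow 12)
  21÷3 = 7 each, +1 to first 0
Round 2: Cedarfen=25 Fernhollow=13 Greywater=11 → close Cedarfen (overflow 13)
  25÷2 = 12 each, +1 to first 1
Round 3: Fernhollow=26 Greywater=23 → close Fernhollow (overflow 12)
  26÷1 = 26 each, +1 to first 0

Closure order: Ironridge, Cedarfen, Fernhollow
Last habitat: Greywater with 49 animals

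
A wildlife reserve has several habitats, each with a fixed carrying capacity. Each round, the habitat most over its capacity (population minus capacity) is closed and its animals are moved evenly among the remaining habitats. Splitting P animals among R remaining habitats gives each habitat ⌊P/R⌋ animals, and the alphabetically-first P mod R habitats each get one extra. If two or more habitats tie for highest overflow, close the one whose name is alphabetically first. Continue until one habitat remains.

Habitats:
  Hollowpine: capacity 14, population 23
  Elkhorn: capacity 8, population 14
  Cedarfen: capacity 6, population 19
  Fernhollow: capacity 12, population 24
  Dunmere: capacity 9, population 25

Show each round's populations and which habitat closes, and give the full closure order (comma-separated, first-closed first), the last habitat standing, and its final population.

Round 1: Cedarfen=19 Dunmere=25 Elkhorn=14 Fernhollow=24 Hollowpine=23 → close Dunmere (overflow 16)
  25÷4 = 6 each, +1 to first 1
Round 2: Cedarfen=26 Elkhorn=20 Fernhollow=30 Hollowpine=29 → close Cedarfen (overflow 20)
  26÷3 = 8 each, +1 to first 2
Round 3: Elkhorn=29 Fernhollow=39 Hollowpine=37 → close Fernhollow (overflow 27)
  39÷2 = 19 each, +1 to first 1
Round 4: Elkhorn=49 Hollowpine=56 → close Hollowpine (overflow 42)
  56÷1 = 56 each, +1 to first 0

Closure order: Dunmere, Cedarfen, Fernhollow, Hollowpine
Last habitat: Elkhorn with 105 animals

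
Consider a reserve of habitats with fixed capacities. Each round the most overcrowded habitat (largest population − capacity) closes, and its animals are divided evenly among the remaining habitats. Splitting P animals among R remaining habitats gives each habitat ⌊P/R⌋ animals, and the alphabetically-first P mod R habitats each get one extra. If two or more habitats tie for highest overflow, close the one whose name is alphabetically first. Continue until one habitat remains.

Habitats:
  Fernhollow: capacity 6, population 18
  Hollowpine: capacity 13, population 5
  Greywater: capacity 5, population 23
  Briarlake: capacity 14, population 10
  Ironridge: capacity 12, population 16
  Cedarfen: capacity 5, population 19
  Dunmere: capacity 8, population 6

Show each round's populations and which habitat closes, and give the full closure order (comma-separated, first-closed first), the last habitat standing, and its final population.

Closure order: Greywater, Cedarfen, Fernhollow, Ironridge, Dunmere, Briarlake
Last habitat: Hollowpine with 97 animals

Round 1: Briarlake=10 Cedarfen=19 Dunmere=6 Fernhollow=18 Greywater=23 Hollowpine=5 Ironridge=16 → close Greywater (overflow 18)
  23÷6 = 3 each, +1 to first 5
Round 2: Briarlake=14 Cedarfen=23 Dunmere=10 Fernhollow=22 Hollowpine=9 Ironridge=19 → close Cedarfen (overflow 18)
  23÷5 = 4 each, +1 to first 3
Round 3: Briarlake=19 Dunmere=15 Fernhollow=27 Hollowpine=13 Ironridge=23 → close Fernhollow (overflow 21)
  27÷4 = 6 each, +1 to first 3
Round 4: Briarlake=26 Dunmere=22 Hollowpine=20 Ironridge=29 → close Ironridge (overflow 17)
  29÷3 = 9 each, +1 to first 2
Round 5: Briarlake=36 Dunmere=32 Hollowpine=29 → close Dunmere (overflow 24)
  32÷2 = 16 each, +1 to first 0
Round 6: Briarlake=52 Hollowpine=45 → close Briarlake (overflow 38)
  52÷1 = 52 each, +1 to first 0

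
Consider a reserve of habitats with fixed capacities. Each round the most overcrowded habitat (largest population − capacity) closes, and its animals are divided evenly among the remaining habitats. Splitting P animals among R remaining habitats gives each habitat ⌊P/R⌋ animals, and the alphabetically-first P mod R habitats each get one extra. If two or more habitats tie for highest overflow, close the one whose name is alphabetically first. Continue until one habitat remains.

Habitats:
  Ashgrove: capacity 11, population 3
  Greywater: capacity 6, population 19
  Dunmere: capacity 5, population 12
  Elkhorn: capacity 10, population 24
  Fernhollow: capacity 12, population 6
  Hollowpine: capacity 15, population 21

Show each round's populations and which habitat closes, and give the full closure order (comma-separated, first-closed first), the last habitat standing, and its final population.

Round 1: Ashgrove=3 Dunmere=12 Elkhorn=24 Fernhollow=6 Greywater=19 Hollowpine=21 → close Elkhorn (overflow 14)
  24÷5 = 4 each, +1 to first 4
Round 2: Ashgrove=8 Dunmere=17 Fernhollow=11 Greywater=24 Hollowpine=25 → close Greywater (overflow 18)
  24÷4 = 6 each, +1 to first 0
Round 3: Ashgrove=14 Dunmere=23 Fernhollow=17 Hollowpine=31 → close Dunmere (overflow 18)
  23÷3 = 7 each, +1 to first 2
Round 4: Ashgrove=22 Fernhollow=25 Hollowpine=38 → close Hollowpine (overflow 23)
  38÷2 = 19 each, +1 to first 0
Round 5: Ashgrove=41 Fernhollow=44 → close Fernhollow (overflow 32)
  44÷1 = 44 each, +1 to first 0

Closure order: Elkhorn, Greywater, Dunmere, Hollowpine, Fernhollow
Last habitat: Ashgrove with 85 animals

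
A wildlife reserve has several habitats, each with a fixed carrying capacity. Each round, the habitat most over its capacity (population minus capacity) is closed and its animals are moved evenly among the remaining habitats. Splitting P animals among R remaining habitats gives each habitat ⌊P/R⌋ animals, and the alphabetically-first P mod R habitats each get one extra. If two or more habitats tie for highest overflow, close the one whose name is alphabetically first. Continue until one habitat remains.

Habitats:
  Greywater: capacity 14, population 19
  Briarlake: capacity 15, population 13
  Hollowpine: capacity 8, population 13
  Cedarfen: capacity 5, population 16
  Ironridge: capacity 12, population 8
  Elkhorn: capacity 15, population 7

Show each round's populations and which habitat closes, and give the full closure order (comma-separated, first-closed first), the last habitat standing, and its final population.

Round 1: Briarlake=13 Cedarfen=16 Elkhorn=7 Greywater=19 Hollowpine=13 Ironridge=8 → close Cedarfen (overflow 11)
  16÷5 = 3 each, +1 to first 1
Round 2: Briarlake=17 Elkhorn=10 Greywater=22 Hollowpine=16 Ironridge=11 → close Greywater (overflow 8)
  22÷4 = 5 each, +1 to first 2
Round 3: Briarlake=23 Elkhorn=16 Hollowpine=21 Ironridge=16 → close Hollowpine (overflow 13)
  21÷3 = 7 each, +1 to first 0
Round 4: Briarlake=30 Elkhorn=23 Ironridge=23 → close Briarlake (overflow 15)
  30÷2 = 15 each, +1 to first 0
Round 5: Elkhorn=38 Ironridge=38 → close Ironridge (overflow 26)
  38÷1 = 38 each, +1 to first 0

Closure order: Cedarfen, Greywater, Hollowpine, Briarlake, Ironridge
Last habitat: Elkhorn with 76 animals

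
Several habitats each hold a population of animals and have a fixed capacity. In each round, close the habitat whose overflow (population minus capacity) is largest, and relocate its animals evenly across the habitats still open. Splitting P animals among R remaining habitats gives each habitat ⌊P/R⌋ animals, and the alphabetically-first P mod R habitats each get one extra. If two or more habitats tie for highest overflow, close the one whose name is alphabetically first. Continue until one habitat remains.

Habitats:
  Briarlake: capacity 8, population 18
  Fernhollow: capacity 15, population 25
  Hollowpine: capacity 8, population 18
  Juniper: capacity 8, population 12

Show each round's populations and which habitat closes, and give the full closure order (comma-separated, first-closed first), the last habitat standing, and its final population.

Closure order: Briarlake, Fernhollow, Hollowpine
Last habitat: Juniper with 73 animals

Round 1: Briarlake=18 Fernhollow=25 Hollowpine=18 Juniper=12 → close Briarlake (overflow 10)
  18÷3 = 6 each, +1 to first 0
Round 2: Fernhollow=31 Hollowpine=24 Juniper=18 → close Fernhollow (overflow 16)
  31÷2 = 15 each, +1 to first 1
Round 3: Hollowpine=40 Juniper=33 → close Hollowpine (overflow 32)
  40÷1 = 40 each, +1 to first 0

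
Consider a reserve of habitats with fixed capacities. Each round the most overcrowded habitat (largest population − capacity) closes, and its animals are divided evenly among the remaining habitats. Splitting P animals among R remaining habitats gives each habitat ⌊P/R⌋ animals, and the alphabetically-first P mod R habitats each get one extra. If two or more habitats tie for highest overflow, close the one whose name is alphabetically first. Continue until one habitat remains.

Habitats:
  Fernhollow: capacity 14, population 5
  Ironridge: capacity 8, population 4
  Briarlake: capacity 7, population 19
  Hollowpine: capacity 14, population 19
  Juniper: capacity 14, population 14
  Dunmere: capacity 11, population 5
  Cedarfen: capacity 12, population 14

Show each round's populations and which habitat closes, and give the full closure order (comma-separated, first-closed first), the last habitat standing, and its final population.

Closure order: Briarlake, Hollowpine, Cedarfen, Juniper, Dunmere, Ironridge
Last habitat: Fernhollow with 80 animals

Round 1: Briarlake=19 Cedarfen=14 Dunmere=5 Fernhollow=5 Hollowpine=19 Ironridge=4 Juniper=14 → close Briarlake (overflow 12)
  19÷6 = 3 each, +1 to first 1
Round 2: Cedarfen=18 Dunmere=8 Fernhollow=8 Hollowpine=22 Ironridge=7 Juniper=17 → close Hollowpine (overflow 8)
  22÷5 = 4 each, +1 to first 2
Round 3: Cedarfen=23 Dunmere=13 Fernhollow=12 Ironridge=11 Juniper=21 → close Cedarfen (overflow 11)
  23÷4 = 5 each, +1 to first 3
Round 4: Dunmere=19 Fernhollow=18 Ironridge=17 Juniper=26 → close Juniper (overflow 12)
  26÷3 = 8 each, +1 to first 2
Round 5: Dunmere=28 Fernhollow=27 Ironridge=25 → close Dunmere (overflow 17)
  28÷2 = 14 each, +1 to first 0
Round 6: Fernhollow=41 Ironridge=39 → close Ironridge (overflow 31)
  39÷1 = 39 each, +1 to first 0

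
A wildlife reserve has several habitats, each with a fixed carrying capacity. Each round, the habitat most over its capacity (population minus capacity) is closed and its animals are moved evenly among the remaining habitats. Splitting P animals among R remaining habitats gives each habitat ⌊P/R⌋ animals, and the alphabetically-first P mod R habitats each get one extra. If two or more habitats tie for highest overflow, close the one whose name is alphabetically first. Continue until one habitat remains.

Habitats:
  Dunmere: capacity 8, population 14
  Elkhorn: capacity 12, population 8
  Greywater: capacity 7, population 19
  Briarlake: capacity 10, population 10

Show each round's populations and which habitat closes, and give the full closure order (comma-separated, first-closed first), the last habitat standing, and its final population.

Round 1: Briarlake=10 Dunmere=14 Elkhorn=8 Greywater=19 → close Greywater (overflow 12)
  19÷3 = 6 each, +1 to first 1
Round 2: Briarlake=17 Dunmere=20 Elkhorn=14 → close Dunmere (overflow 12)
  20÷2 = 10 each, +1 to first 0
Round 3: Briarlake=27 Elkhorn=24 → close Briarlake (overflow 17)
  27÷1 = 27 each, +1 to first 0

Closure order: Greywater, Dunmere, Briarlake
Last habitat: Elkhorn with 51 animals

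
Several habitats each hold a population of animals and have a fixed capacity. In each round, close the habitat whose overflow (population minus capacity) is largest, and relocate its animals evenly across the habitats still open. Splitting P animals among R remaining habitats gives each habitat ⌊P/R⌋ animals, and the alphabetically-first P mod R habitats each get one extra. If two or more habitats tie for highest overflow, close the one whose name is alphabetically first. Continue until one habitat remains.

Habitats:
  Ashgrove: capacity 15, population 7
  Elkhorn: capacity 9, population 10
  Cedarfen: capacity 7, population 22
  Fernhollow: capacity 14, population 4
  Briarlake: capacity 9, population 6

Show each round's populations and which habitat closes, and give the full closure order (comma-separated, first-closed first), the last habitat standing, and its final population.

Closure order: Cedarfen, Elkhorn, Briarlake, Ashgrove
Last habitat: Fernhollow with 49 animals

Round 1: Ashgrove=7 Briarlake=6 Cedarfen=22 Elkhorn=10 Fernhollow=4 → close Cedarfen (overflow 15)
  22÷4 = 5 each, +1 to first 2
Round 2: Ashgrove=13 Briarlake=12 Elkhorn=15 Fernhollow=9 → close Elkhorn (overflow 6)
  15÷3 = 5 each, +1 to first 0
Round 3: Ashgrove=18 Briarlake=17 Fernhollow=14 → close Briarlake (overflow 8)
  17÷2 = 8 each, +1 to first 1
Round 4: Ashgrove=27 Fernhollow=22 → close Ashgrove (overflow 12)
  27÷1 = 27 each, +1 to first 0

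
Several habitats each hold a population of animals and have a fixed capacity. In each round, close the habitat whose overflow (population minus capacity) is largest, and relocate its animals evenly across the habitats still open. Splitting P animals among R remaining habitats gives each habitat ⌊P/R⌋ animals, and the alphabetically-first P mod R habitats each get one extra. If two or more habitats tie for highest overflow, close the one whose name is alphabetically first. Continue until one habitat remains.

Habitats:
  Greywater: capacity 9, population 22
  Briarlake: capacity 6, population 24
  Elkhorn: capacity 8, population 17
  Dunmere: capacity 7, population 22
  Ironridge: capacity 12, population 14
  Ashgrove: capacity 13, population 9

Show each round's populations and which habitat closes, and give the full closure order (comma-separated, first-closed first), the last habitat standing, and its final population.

Closure order: Briarlake, Dunmere, Greywater, Elkhorn, Ironridge
Last habitat: Ashgrove with 108 animals

Round 1: Ashgrove=9 Briarlake=24 Dunmere=22 Elkhorn=17 Greywater=22 Ironridge=14 → close Briarlake (overflow 18)
  24÷5 = 4 each, +1 to first 4
Round 2: Ashgrove=14 Dunmere=27 Elkhorn=22 Greywater=27 Ironridge=18 → close Dunmere (overflow 20)
  27÷4 = 6 each, +1 to first 3
Round 3: Ashgrove=21 Elkhorn=29 Greywater=34 Ironridge=24 → close Greywater (overflow 25)
  34÷3 = 11 each, +1 to first 1
Round 4: Ashgrove=33 Elkhorn=40 Ironridge=35 → close Elkhorn (overflow 32)
  40÷2 = 20 each, +1 to first 0
Round 5: Ashgrove=53 Ironridge=55 → close Ironridge (overflow 43)
  55÷1 = 55 each, +1 to first 0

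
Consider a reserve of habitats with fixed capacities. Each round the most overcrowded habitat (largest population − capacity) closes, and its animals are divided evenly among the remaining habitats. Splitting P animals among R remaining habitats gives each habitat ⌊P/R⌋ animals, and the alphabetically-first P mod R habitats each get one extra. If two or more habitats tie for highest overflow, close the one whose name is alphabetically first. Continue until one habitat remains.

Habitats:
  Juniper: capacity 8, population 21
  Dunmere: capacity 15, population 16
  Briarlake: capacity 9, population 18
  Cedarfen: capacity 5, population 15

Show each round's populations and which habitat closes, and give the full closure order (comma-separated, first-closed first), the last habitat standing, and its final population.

Round 1: Briarlake=18 Cedarfen=15 Dunmere=16 Juniper=21 → close Juniper (overflow 13)
  21÷3 = 7 each, +1 to first 0
Round 2: Briarlake=25 Cedarfen=22 Dunmere=23 → close Cedarfen (overflow 17)
  22÷2 = 11 each, +1 to first 0
Round 3: Briarlake=36 Dunmere=34 → close Briarlake (overflow 27)
  36÷1 = 36 each, +1 to first 0

Closure order: Juniper, Cedarfen, Briarlake
Last habitat: Dunmere with 70 animals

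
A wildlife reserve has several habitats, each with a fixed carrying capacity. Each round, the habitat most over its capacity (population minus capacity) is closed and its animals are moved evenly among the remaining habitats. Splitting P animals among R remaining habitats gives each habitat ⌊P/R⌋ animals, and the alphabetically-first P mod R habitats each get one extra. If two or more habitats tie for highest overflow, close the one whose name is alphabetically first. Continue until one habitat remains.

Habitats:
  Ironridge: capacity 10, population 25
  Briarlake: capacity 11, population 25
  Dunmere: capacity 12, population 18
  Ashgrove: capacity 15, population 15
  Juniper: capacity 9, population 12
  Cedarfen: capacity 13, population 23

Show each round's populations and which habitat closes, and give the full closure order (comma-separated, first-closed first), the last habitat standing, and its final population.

Round 1: Ashgrove=15 Briarlake=25 Cedarfen=23 Dunmere=18 Ironridge=25 Juniper=12 → close Ironridge (overflow 15)
  25÷5 = 5 each, +1 to first 0
Round 2: Ashgrove=20 Briarlake=30 Cedarfen=28 Dunmere=23 Juniper=17 → close Briarlake (overflow 19)
  30÷4 = 7 each, +1 to first 2
Round 3: Ashgrove=28 Cedarfen=36 Dunmere=30 Juniper=24 → close Cedarfen (overflow 23)
  36÷3 = 12 each, +1 to first 0
Round 4: Ashgrove=40 Dunmere=42 Juniper=36 → close Dunmere (overflow 30)
  42÷2 = 21 each, +1 to first 0
Round 5: Ashgrove=61 Juniper=57 → close Juniper (overflow 48)
  57÷1 = 57 each, +1 to first 0

Closure order: Ironridge, Briarlake, Cedarfen, Dunmere, Juniper
Last habitat: Ashgrove with 118 animals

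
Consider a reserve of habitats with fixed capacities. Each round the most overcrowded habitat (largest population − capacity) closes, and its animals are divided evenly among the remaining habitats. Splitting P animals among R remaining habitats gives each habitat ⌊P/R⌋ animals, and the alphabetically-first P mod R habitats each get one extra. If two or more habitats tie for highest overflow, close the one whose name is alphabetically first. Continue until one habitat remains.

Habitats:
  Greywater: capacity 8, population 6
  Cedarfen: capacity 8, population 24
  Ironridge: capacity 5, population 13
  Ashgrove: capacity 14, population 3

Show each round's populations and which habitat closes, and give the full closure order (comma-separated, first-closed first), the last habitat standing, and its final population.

Closure order: Cedarfen, Ironridge, Greywater
Last habitat: Ashgrove with 46 animals

Round 1: Ashgrove=3 Cedarfen=24 Greywater=6 Ironridge=13 → close Cedarfen (overflow 16)
  24÷3 = 8 each, +1 to first 0
Round 2: Ashgrove=11 Greywater=14 Ironridge=21 → close Ironridge (overflow 16)
  21÷2 = 10 each, +1 to first 1
Round 3: Ashgrove=22 Greywater=24 → close Greywater (overflow 16)
  24÷1 = 24 each, +1 to first 0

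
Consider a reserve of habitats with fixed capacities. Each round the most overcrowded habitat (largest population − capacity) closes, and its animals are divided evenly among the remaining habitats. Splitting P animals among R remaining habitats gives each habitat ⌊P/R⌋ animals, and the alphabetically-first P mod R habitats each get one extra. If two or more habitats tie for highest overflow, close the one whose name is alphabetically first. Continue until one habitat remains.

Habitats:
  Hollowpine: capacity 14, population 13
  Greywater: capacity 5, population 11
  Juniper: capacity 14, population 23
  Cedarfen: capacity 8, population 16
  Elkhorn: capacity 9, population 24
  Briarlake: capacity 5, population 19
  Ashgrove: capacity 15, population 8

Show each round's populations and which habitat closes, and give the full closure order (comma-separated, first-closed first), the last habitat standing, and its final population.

Closure order: Elkhorn, Briarlake, Cedarfen, Juniper, Greywater, Hollowpine
Last habitat: Ashgrove with 114 animals

Round 1: Ashgrove=8 Briarlake=19 Cedarfen=16 Elkhorn=24 Greywater=11 Hollowpine=13 Juniper=23 → close Elkhorn (overflow 15)
  24÷6 = 4 each, +1 to first 0
Round 2: Ashgrove=12 Briarlake=23 Cedarfen=20 Greywater=15 Hollowpine=17 Juniper=27 → close Briarlake (overflow 18)
  23÷5 = 4 each, +1 to first 3
Round 3: Ashgrove=17 Cedarfen=25 Greywater=20 Hollowpine=21 Juniper=31 → close Cedarfen (overflow 17)
  25÷4 = 6 each, +1 to first 1
Round 4: Ashgrove=24 Greywater=26 Hollowpine=27 Juniper=37 → close Juniper (overflow 23)
  37÷3 = 12 each, +1 to first 1
Round 5: Ashgrove=37 Greywater=38 Hollowpine=39 → close Greywater (overflow 33)
  38÷2 = 19 each, +1 to first 0
Round 6: Ashgrove=56 Hollowpine=58 → close Hollowpine (overflow 44)
  58÷1 = 58 each, +1 to first 0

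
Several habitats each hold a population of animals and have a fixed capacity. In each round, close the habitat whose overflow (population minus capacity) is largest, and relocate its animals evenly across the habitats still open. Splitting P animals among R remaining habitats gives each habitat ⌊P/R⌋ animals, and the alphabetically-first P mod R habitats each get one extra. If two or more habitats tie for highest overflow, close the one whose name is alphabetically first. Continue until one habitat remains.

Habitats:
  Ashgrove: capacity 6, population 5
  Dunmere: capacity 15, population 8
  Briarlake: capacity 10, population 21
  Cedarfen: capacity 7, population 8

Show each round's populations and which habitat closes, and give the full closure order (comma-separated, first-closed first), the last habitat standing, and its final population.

Round 1: Ashgrove=5 Briarlake=21 Cedarfen=8 Dunmere=8 → close Briarlake (overflow 11)
  21÷3 = 7 each, +1 to first 0
Round 2: Ashgrove=12 Cedarfen=15 Dunmere=15 → close Cedarfen (overflow 8)
  15÷2 = 7 each, +1 to first 1
Round 3: Ashgrove=20 Dunmere=22 → close Ashgrove (overflow 14)
  20÷1 = 20 each, +1 to first 0

Closure order: Briarlake, Cedarfen, Ashgrove
Last habitat: Dunmere with 42 animals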